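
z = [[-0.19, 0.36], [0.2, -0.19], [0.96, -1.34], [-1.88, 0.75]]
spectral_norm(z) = 2.55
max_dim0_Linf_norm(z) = 1.88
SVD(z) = [[-0.14, 0.25], [0.11, -0.05], [0.61, -0.73], [-0.77, -0.63]] @ diag([2.550528945286956, 0.7420930529612889]) @ [[0.82, -0.58],[0.58, 0.82]]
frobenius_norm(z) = 2.66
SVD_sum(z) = [[-0.3, 0.21], [0.22, -0.16], [1.27, -0.9], [-1.61, 1.13]] + [[0.11, 0.15], [-0.02, -0.03], [-0.31, -0.44], [-0.27, -0.38]]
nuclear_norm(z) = 3.29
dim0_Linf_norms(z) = [1.88, 1.34]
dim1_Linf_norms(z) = [0.36, 0.2, 1.34, 1.88]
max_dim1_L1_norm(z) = 2.63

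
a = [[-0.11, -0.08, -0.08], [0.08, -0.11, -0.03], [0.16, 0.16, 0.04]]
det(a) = -0.00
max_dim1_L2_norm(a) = 0.23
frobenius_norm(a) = 0.31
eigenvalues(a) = [(-0.04+0.13j), (-0.04-0.13j), (-0.1+0j)]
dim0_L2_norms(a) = [0.21, 0.21, 0.09]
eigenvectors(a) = [[0.37-0.27j, 0.37+0.27j, (0.13+0j)], [0.04-0.39j, (0.04+0.39j), (-0.71+0j)], [(-0.8+0j), (-0.8-0j), 0.69+0.00j]]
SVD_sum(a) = [[-0.10, -0.10, -0.04], [-0.02, -0.02, -0.01], [0.15, 0.16, 0.07]] + [[-0.01, 0.01, 0.00], [0.10, -0.09, -0.02], [0.00, -0.00, -0.0]] + [[0.0, 0.01, -0.04],[0.00, 0.0, -0.0],[0.00, 0.01, -0.03]]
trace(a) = -0.18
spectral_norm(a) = 0.28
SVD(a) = [[-0.55, 0.13, 0.83], [-0.11, -0.99, 0.08], [0.83, -0.05, 0.56]] @ diag([0.27556883311509983, 0.1371157940759851, 0.048590917160456035]) @ [[0.67, 0.68, 0.29],  [-0.74, 0.66, 0.13],  [0.11, 0.3, -0.95]]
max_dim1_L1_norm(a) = 0.36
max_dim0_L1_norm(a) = 0.35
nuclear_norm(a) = 0.46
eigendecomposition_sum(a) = [[(-0.05+0.05j), (-0.04-0.01j), (-0.04-0.02j)], [0.00+0.06j, -0.03+0.02j, -0.03+0.01j], [0.12-0.02j, (0.06+0.06j), (0.04+0.06j)]] + [[-0.05-0.05j, (-0.04+0.01j), -0.04+0.02j], [0.00-0.06j, -0.03-0.02j, -0.03-0.01j], [0.12+0.02j, 0.06-0.06j, (0.04-0.06j)]] + [[(-0.01-0j), (0.01+0j), (-0.01-0j)], [0.07+0.00j, -0.05-0.00j, (0.03+0j)], [-0.07-0.00j, 0.05+0.00j, (-0.03-0j)]]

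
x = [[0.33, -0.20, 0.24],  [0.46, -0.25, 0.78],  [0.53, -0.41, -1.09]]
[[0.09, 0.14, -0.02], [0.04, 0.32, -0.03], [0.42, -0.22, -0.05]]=x @ [[0.24, 0.19, -0.05], [-0.26, -0.01, 0.04], [-0.17, 0.3, 0.01]]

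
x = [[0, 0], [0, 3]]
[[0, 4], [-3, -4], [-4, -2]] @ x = [[0, 12], [0, -12], [0, -6]]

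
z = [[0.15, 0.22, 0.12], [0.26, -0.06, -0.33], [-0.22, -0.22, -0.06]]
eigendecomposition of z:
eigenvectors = [[0.41, 0.53, -0.46], [0.71, -0.66, 0.83], [-0.58, 0.53, 0.31]]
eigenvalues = [0.36, -0.01, -0.33]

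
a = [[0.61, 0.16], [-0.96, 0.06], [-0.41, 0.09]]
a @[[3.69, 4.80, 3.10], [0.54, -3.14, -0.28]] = [[2.34, 2.43, 1.85], [-3.51, -4.80, -2.99], [-1.46, -2.25, -1.30]]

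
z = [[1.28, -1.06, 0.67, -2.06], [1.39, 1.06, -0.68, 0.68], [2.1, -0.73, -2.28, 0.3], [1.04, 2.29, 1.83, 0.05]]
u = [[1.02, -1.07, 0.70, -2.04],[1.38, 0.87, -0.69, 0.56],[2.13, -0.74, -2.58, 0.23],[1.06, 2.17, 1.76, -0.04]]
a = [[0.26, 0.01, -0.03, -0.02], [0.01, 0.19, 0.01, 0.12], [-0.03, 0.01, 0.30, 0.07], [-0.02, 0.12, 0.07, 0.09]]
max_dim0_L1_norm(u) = 5.73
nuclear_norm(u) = 9.52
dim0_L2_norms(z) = [3.01, 2.83, 3.08, 2.19]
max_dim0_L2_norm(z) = 3.08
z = u + a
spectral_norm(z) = 3.73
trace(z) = 0.11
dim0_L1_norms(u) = [5.59, 4.85, 5.73, 2.87]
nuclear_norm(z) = 9.72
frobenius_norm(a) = 0.49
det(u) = -0.10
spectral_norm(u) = 3.88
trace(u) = -0.73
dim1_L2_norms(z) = [2.73, 2.0, 3.2, 3.11]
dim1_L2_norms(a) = [0.26, 0.23, 0.31, 0.17]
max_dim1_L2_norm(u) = 3.43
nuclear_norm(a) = 0.84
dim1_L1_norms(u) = [4.83, 3.5, 5.68, 5.03]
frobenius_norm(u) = 5.57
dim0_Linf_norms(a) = [0.26, 0.19, 0.3, 0.12]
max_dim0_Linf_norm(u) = 2.58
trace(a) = 0.84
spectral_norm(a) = 0.35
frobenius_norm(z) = 5.60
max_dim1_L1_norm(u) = 5.68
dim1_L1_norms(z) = [5.07, 3.81, 5.41, 5.21]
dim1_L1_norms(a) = [0.32, 0.33, 0.41, 0.3]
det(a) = -0.00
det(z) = -3.03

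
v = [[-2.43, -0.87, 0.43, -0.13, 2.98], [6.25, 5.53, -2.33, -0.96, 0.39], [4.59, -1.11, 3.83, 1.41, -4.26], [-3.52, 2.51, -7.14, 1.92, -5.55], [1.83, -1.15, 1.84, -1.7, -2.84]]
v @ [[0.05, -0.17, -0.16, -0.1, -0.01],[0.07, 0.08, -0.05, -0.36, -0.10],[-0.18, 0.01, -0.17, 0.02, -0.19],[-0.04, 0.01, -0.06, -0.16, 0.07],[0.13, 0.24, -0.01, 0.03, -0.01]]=[[0.13, 1.06, 0.34, 0.68, -0.01], [1.21, -0.56, -0.83, -2.50, -0.24], [-1.15, -1.84, -1.37, -0.34, -0.52], [0.49, -0.58, 1.59, -1.17, 1.33], [-0.62, -1.08, -0.42, 0.45, -0.34]]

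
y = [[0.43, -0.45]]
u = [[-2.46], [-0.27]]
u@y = [[-1.06, 1.11], [-0.12, 0.12]]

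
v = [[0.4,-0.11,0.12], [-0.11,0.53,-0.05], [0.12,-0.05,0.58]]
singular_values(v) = [0.7, 0.5, 0.31]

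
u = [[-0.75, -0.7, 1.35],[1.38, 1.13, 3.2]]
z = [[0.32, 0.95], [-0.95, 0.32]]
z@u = [[1.07,  0.85,  3.47], [1.15,  1.03,  -0.26]]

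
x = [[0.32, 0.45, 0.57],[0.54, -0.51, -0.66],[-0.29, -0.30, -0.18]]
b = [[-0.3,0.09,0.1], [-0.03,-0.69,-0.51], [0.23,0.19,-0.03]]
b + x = [[0.02, 0.54, 0.67],  [0.51, -1.20, -1.17],  [-0.06, -0.11, -0.21]]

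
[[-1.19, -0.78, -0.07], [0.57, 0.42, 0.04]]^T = [[-1.19, 0.57], [-0.78, 0.42], [-0.07, 0.04]]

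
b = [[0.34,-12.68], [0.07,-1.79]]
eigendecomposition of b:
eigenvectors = [[1.0, 0.99], [0.04, 0.12]]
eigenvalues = [-0.23, -1.22]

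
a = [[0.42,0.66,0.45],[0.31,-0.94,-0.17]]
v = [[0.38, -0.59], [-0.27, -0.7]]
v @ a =[[-0.02, 0.81, 0.27], [-0.33, 0.48, -0.00]]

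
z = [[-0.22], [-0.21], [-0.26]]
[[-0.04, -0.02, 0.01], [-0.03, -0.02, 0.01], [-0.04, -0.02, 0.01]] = z@ [[0.16,0.08,-0.05]]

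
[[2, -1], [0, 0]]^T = [[2, 0], [-1, 0]]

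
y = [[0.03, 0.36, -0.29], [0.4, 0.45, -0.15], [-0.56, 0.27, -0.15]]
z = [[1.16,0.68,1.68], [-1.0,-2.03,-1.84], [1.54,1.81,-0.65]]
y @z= [[-0.77, -1.24, -0.42], [-0.22, -0.91, -0.06], [-1.15, -1.2, -1.34]]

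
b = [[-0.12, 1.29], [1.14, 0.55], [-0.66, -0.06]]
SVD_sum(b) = [[0.58, 0.72],[0.72, 0.89],[-0.29, -0.36]] + [[-0.70, 0.57], [0.42, -0.34], [-0.37, 0.3]]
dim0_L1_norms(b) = [1.92, 1.9]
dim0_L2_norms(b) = [1.32, 1.4]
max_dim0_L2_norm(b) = 1.4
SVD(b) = [[-0.60, 0.78], [-0.74, -0.47], [0.30, 0.41]] @ diag([1.5438428335732841, 1.1560057548405254]) @ [[-0.63, -0.78], [-0.78, 0.63]]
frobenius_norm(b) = 1.93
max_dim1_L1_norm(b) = 1.69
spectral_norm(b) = 1.54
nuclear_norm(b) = 2.70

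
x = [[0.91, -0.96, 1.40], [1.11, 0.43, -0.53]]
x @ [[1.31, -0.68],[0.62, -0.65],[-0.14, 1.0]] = [[0.4, 1.41], [1.79, -1.56]]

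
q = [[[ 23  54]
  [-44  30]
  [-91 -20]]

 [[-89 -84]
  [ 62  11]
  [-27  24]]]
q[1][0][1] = -84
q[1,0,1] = -84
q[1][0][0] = -89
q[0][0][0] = 23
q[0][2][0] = -91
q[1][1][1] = 11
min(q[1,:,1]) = -84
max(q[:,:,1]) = 54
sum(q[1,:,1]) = -49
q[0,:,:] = [[23, 54], [-44, 30], [-91, -20]]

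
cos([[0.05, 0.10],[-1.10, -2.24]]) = [[1.04, 0.07], [-0.79, -0.62]]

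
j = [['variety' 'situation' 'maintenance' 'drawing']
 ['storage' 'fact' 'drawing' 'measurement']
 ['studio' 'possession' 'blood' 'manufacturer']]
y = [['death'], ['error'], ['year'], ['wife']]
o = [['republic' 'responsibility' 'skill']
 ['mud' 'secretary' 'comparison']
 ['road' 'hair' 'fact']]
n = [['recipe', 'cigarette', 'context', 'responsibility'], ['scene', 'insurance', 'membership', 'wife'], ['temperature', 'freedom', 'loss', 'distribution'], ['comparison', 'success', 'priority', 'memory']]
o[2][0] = 'road'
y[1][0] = 'error'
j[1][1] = 'fact'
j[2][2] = 'blood'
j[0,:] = ['variety', 'situation', 'maintenance', 'drawing']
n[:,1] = ['cigarette', 'insurance', 'freedom', 'success']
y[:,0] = ['death', 'error', 'year', 'wife']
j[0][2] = 'maintenance'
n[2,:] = ['temperature', 'freedom', 'loss', 'distribution']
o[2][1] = 'hair'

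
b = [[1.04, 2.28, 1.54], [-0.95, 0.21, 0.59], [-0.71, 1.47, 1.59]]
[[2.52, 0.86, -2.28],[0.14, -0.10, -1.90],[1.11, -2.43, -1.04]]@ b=[[3.42, 2.57, 0.76], [1.59, -2.49, -2.86], [4.20, 0.49, -1.38]]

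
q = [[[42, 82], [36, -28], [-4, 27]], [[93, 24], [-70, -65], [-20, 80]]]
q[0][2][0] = -4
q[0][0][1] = 82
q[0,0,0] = 42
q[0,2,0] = -4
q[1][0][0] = 93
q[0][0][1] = 82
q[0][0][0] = 42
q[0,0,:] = [42, 82]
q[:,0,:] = [[42, 82], [93, 24]]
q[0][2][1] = 27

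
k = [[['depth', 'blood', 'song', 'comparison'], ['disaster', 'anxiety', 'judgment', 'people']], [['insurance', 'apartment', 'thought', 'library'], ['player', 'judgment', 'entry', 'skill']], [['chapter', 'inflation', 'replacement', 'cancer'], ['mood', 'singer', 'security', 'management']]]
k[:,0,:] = [['depth', 'blood', 'song', 'comparison'], ['insurance', 'apartment', 'thought', 'library'], ['chapter', 'inflation', 'replacement', 'cancer']]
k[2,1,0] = 'mood'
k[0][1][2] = 'judgment'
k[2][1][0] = 'mood'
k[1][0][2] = 'thought'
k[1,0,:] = ['insurance', 'apartment', 'thought', 'library']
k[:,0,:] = [['depth', 'blood', 'song', 'comparison'], ['insurance', 'apartment', 'thought', 'library'], ['chapter', 'inflation', 'replacement', 'cancer']]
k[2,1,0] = 'mood'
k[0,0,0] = 'depth'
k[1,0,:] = ['insurance', 'apartment', 'thought', 'library']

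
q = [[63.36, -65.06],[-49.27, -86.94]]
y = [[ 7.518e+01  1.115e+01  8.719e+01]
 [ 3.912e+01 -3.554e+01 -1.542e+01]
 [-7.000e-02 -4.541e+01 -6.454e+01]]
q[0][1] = -65.06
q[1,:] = [-49.27, -86.94]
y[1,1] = -35.54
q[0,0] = 63.36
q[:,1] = [-65.06, -86.94]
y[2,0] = -0.07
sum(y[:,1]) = -69.8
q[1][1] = -86.94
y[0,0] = 75.18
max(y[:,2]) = 87.19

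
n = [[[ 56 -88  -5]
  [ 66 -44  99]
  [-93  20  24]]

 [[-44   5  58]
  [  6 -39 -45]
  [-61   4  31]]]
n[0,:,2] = [-5, 99, 24]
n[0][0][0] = 56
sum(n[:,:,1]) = -142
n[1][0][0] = -44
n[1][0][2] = 58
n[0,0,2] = -5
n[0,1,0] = 66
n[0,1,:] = [66, -44, 99]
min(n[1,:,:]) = -61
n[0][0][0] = 56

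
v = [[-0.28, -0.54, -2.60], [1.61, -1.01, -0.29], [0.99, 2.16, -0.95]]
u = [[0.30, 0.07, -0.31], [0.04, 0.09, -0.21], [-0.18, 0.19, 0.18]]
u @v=[[-0.28, -0.9, -0.51],[-0.07, -0.57, 0.07],[0.53, 0.29, 0.24]]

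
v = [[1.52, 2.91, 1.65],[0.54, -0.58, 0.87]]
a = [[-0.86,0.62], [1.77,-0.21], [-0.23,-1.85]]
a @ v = [[-0.97, -2.86, -0.88], [2.58, 5.27, 2.74], [-1.35, 0.40, -1.99]]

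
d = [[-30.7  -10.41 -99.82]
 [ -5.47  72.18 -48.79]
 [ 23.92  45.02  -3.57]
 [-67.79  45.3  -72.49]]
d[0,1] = -10.41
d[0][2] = -99.82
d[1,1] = 72.18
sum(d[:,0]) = -80.04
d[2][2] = -3.57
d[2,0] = 23.92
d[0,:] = [-30.7, -10.41, -99.82]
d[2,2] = -3.57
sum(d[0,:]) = -140.93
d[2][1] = 45.02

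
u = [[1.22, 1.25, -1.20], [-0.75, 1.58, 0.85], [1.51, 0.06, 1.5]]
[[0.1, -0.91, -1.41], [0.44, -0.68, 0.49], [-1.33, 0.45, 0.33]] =u @ [[-0.52, 0.06, -0.37], [0.23, -0.54, -0.19], [-0.37, 0.26, 0.60]]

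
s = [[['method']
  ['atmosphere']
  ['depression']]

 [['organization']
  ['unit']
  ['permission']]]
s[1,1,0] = 'unit'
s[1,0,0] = 'organization'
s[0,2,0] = 'depression'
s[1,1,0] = 'unit'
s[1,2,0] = 'permission'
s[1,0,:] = ['organization']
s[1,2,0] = 'permission'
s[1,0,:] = ['organization']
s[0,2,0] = 'depression'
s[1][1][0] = 'unit'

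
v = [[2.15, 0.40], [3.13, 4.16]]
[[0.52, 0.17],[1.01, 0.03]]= v @ [[0.23, 0.09], [0.07, -0.06]]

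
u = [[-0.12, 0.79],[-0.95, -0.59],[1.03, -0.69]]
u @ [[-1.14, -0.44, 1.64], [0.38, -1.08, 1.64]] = [[0.44,-0.8,1.1], [0.86,1.06,-2.53], [-1.44,0.29,0.56]]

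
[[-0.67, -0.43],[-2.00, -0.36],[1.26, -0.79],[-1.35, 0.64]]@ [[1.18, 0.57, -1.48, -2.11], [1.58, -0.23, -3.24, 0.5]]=[[-1.47, -0.28, 2.38, 1.2],[-2.93, -1.06, 4.13, 4.04],[0.24, 0.9, 0.69, -3.05],[-0.58, -0.92, -0.08, 3.17]]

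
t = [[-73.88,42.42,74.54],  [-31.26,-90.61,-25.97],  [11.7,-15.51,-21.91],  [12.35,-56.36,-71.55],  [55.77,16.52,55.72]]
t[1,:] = [-31.26, -90.61, -25.97]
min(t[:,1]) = -90.61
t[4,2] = 55.72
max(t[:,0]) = 55.77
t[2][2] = -21.91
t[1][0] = -31.26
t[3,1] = -56.36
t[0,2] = 74.54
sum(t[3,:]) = -115.56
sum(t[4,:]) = 128.01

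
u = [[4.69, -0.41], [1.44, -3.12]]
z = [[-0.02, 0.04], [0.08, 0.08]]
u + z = [[4.67, -0.37], [1.52, -3.04]]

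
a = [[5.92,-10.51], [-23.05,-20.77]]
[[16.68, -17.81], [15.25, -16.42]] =a@ [[0.51, -0.54], [-1.3, 1.39]]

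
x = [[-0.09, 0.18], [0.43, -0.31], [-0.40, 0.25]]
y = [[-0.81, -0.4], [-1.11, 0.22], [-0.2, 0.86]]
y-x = [[-0.72,  -0.58],[-1.54,  0.53],[0.20,  0.61]]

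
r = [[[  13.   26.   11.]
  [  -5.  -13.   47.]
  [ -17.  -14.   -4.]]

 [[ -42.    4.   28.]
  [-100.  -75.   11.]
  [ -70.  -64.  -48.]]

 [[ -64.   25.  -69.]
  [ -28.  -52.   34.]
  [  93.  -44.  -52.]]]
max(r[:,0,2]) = 28.0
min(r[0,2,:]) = -17.0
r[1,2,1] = -64.0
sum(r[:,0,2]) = -30.0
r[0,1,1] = -13.0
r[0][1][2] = 47.0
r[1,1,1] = -75.0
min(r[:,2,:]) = -70.0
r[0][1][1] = -13.0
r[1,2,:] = [-70.0, -64.0, -48.0]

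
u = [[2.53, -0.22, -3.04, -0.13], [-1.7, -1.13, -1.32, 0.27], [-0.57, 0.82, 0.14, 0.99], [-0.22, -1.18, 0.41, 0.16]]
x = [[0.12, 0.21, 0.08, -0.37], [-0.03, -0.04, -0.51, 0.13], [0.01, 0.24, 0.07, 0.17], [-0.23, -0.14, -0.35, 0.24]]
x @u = [[-0.02, 0.24, -0.78, 0.06], [0.25, -0.52, 0.13, -0.49], [-0.46, -0.42, -0.27, 0.16], [-0.20, -0.36, 0.93, -0.32]]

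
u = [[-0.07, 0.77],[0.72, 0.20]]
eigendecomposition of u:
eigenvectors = [[-0.78, -0.65], [0.63, -0.76]]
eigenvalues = [-0.69, 0.82]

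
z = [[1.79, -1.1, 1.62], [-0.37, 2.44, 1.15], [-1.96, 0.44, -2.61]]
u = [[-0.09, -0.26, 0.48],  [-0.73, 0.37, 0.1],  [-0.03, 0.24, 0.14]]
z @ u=[[0.59,-0.48,0.98], [-1.78,1.27,0.23], [-0.07,0.05,-1.26]]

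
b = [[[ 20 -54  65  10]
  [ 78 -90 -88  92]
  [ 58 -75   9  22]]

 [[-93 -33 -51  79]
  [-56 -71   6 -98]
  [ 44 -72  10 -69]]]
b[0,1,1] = -90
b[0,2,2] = 9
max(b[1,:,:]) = 79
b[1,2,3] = -69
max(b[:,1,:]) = 92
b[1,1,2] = 6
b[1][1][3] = -98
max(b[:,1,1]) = -71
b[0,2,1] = -75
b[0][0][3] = 10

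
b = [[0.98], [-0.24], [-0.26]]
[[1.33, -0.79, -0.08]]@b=[[1.51]]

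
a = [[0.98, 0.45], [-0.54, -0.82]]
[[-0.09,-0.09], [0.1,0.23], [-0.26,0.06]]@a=[[-0.04,0.03], [-0.03,-0.14], [-0.29,-0.17]]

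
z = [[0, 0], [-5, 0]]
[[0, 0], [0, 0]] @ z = [[0, 0], [0, 0]]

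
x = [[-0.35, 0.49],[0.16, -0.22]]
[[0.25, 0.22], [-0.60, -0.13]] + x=[[-0.1, 0.71],[-0.44, -0.35]]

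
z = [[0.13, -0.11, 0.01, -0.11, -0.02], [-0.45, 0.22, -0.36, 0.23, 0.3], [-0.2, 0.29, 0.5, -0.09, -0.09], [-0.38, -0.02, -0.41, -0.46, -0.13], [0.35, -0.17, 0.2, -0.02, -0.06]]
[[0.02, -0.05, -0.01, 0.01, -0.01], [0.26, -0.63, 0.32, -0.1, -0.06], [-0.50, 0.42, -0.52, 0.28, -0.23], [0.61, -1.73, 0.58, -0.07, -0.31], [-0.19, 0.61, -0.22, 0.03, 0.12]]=z @ [[-0.74, 0.69, -0.82, 0.43, -0.31],[-1.13, -0.38, -1.14, 0.87, -1.11],[-0.69, 1.62, -0.73, 0.19, 0.17],[0.03, 1.84, 0.22, -0.5, 0.92],[-0.26, -0.24, -0.38, 0.30, -0.35]]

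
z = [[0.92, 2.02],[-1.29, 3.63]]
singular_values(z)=[4.22, 1.41]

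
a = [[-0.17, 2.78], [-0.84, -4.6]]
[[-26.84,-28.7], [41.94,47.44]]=a@[[2.20,0.04], [-9.52,-10.32]]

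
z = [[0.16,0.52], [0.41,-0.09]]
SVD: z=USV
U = [[-0.99, -0.15], [-0.15, 0.99]]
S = [0.55, 0.42]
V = [[-0.4,-0.92], [0.92,-0.40]]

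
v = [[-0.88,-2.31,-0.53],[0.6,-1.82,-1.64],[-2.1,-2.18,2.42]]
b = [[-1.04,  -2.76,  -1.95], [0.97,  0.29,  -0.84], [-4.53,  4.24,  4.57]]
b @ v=[[3.35, 11.68, 0.36], [1.08, -0.94, -3.02], [-3.07, -7.22, 6.51]]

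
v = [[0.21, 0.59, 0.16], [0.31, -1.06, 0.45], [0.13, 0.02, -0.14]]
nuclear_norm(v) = 1.93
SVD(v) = [[0.38, 0.93, -0.01], [-0.93, 0.38, 0.03], [0.03, -0.01, 1.0]] @ diag([1.273518531614851, 0.46855913227766316, 0.18842210377967455]) @ [[-0.16, 0.95, -0.28], [0.66, 0.32, 0.68], [0.73, -0.08, -0.68]]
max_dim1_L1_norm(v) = 1.82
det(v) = 0.11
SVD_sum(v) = [[-0.08,0.45,-0.14], [0.19,-1.12,0.33], [-0.01,0.04,-0.01]] + [[0.29, 0.14, 0.29],[0.12, 0.06, 0.12],[-0.00, -0.00, -0.00]] + [[-0.00, 0.00, 0.0], [0.0, -0.00, -0.0], [0.14, -0.01, -0.13]]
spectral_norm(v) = 1.27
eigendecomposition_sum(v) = [[0.33, 0.13, 0.20], [0.09, 0.04, 0.06], [0.08, 0.03, 0.05]] + [[-0.03, -0.02, 0.15], [0.01, 0.01, -0.06], [0.04, 0.03, -0.2]] + [[-0.09, 0.47, -0.19], [0.2, -1.11, 0.45], [0.01, -0.04, 0.02]]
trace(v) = -0.99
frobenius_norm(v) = 1.37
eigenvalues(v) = [0.42, -0.23, -1.18]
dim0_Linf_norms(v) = [0.31, 1.06, 0.45]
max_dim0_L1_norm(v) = 1.67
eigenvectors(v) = [[-0.94,-0.57,0.39], [-0.27,0.21,-0.92], [-0.23,0.79,-0.03]]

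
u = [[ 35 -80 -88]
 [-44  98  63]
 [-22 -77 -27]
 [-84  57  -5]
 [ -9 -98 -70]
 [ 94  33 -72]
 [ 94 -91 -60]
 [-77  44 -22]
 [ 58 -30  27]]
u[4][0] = -9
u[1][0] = -44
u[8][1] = -30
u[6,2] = -60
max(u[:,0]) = 94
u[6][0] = 94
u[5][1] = 33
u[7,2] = -22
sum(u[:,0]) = 45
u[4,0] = -9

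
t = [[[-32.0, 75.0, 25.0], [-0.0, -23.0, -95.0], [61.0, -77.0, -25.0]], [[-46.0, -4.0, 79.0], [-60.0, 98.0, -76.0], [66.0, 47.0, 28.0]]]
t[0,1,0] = -0.0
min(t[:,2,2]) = -25.0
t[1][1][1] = 98.0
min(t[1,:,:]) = -76.0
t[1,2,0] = 66.0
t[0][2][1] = -77.0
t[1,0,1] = -4.0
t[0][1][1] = -23.0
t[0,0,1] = 75.0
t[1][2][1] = 47.0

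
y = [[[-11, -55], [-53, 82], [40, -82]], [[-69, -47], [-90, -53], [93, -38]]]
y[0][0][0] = -11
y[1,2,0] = 93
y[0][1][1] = 82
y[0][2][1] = -82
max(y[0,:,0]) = 40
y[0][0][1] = -55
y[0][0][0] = -11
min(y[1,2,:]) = -38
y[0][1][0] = -53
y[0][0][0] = -11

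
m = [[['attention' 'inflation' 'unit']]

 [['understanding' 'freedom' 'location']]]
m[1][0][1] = 'freedom'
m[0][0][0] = 'attention'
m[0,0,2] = 'unit'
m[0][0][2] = 'unit'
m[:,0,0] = ['attention', 'understanding']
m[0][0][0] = 'attention'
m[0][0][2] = 'unit'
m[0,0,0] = 'attention'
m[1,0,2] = 'location'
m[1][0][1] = 'freedom'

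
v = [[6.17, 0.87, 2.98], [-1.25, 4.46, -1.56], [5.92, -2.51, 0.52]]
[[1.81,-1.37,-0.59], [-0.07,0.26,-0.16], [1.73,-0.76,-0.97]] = v @ [[0.32,-0.13,-0.19], [0.05,-0.04,-0.02], [-0.07,-0.18,0.2]]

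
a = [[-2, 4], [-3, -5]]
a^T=[[-2, -3], [4, -5]]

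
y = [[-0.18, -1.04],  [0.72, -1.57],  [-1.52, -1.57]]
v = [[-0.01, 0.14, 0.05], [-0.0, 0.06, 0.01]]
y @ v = [[0.0, -0.09, -0.02], [-0.01, 0.01, 0.02], [0.02, -0.31, -0.09]]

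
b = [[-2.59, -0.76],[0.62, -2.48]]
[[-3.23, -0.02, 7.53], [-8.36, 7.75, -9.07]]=b @ [[0.24,0.86,-3.71],[3.43,-2.91,2.73]]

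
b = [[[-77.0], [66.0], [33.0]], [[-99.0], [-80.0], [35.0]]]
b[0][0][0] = -77.0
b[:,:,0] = [[-77.0, 66.0, 33.0], [-99.0, -80.0, 35.0]]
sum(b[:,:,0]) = -122.0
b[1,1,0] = -80.0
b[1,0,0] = -99.0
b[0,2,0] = 33.0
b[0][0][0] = -77.0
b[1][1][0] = -80.0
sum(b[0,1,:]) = 66.0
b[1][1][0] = -80.0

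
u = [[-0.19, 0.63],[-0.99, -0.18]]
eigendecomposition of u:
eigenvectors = [[(-0+0.62j), -0.00-0.62j],[(-0.78+0j), (-0.78-0j)]]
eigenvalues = [(-0.18+0.79j), (-0.18-0.79j)]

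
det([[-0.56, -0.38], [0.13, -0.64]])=0.408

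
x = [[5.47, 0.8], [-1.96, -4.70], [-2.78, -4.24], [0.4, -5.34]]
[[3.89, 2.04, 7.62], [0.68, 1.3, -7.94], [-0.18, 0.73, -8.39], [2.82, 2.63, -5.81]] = x @ [[0.78, 0.44, 1.22], [-0.47, -0.46, 1.18]]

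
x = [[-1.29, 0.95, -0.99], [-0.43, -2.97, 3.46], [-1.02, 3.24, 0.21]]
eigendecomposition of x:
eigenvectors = [[-0.08, 0.96, 0.33], [0.54, 0.2, -0.78], [0.84, 0.21, 0.53]]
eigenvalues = [2.42, -1.31, -5.16]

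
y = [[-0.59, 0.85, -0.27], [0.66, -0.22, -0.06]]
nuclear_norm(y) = 1.62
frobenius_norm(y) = 1.28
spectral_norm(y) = 1.21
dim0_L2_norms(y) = [0.89, 0.88, 0.28]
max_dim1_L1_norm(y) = 1.71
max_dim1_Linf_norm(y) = 0.85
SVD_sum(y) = [[-0.73,0.73,-0.18], [0.42,-0.42,0.10]] + [[0.14, 0.12, -0.09], [0.24, 0.2, -0.16]]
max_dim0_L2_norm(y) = 0.89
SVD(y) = [[-0.87, 0.50], [0.50, 0.87]] @ diag([1.2102413913488588, 0.4079408960449769]) @ [[0.69,-0.7,0.17], [0.68,0.57,-0.46]]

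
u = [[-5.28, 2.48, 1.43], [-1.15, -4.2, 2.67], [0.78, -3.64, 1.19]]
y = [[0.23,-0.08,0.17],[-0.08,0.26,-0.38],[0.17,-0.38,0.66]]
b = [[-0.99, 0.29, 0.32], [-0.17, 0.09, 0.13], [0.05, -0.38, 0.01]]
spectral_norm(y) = 0.94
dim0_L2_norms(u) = [5.46, 6.09, 3.25]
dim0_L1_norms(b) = [1.21, 0.76, 0.46]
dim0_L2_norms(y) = [0.3, 0.47, 0.78]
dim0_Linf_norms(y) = [0.23, 0.38, 0.66]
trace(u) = -8.29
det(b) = -0.03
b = y @ u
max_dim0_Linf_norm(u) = 5.28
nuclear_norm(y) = 1.15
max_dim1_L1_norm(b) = 1.6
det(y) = 0.00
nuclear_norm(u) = 12.54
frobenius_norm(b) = 1.17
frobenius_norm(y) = 0.96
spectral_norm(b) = 1.11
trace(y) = 1.15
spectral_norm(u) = 6.76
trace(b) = -0.89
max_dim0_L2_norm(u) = 6.09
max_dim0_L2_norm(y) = 0.78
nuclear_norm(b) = 1.54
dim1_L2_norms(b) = [1.08, 0.23, 0.38]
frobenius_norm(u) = 8.80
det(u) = -5.70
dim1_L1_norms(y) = [0.48, 0.72, 1.21]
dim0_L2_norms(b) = [1.01, 0.49, 0.35]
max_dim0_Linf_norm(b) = 0.99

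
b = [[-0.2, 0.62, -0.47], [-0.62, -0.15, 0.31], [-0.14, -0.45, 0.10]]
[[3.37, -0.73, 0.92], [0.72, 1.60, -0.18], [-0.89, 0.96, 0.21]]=b @ [[-3.12, -1.97, -0.84], [2.32, -1.4, -0.8], [-2.79, 0.55, -2.66]]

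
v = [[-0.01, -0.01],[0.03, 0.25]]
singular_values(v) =[0.25, 0.01]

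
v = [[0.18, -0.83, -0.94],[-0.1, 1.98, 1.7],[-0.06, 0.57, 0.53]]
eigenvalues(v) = [2.53, 0.16, -0.01]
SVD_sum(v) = [[0.07, -0.93, -0.84],[-0.15, 1.93, 1.75],[-0.05, 0.58, 0.52]] + [[0.11, 0.10, -0.10], [0.05, 0.05, -0.05], [-0.01, -0.01, 0.01]] + [[-0.0, 0.0, -0.0], [0.00, -0.0, 0.00], [-0.0, 0.0, -0.0]]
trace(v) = 2.69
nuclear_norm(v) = 3.20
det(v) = -0.00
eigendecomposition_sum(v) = [[0.06, -0.92, -0.81], [-0.13, 1.96, 1.72], [-0.04, 0.59, 0.51]] + [[0.12, 0.09, -0.12],[0.03, 0.02, -0.03],[-0.02, -0.02, 0.02]] + [[-0.00, 0.0, -0.01], [0.00, -0.00, 0.0], [-0.00, 0.0, -0.00]]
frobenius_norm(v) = 3.01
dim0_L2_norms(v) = [0.21, 2.22, 2.01]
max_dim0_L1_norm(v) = 3.38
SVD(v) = [[-0.42, -0.89, 0.19], [0.87, -0.45, -0.2], [0.26, 0.08, 0.96]] @ diag([2.999325526673295, 0.19677754439734502, 0.004998306404465757]) @ [[-0.06, 0.74, 0.67],  [-0.61, -0.56, 0.56],  [-0.79, 0.37, -0.48]]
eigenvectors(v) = [[-0.41, 0.96, 0.78],[0.87, 0.21, -0.38],[0.26, -0.17, 0.49]]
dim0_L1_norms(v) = [0.34, 3.38, 3.17]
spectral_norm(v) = 3.00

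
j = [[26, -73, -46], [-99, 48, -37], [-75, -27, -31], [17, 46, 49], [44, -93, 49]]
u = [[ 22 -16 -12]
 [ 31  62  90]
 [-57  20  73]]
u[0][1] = -16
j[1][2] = -37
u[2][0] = -57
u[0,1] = -16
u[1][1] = 62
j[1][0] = -99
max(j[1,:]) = 48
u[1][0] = 31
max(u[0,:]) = 22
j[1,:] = [-99, 48, -37]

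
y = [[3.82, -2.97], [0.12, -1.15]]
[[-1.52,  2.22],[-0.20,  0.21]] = y @ [[-0.29, 0.48], [0.14, -0.13]]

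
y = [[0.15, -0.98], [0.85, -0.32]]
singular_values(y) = [1.16, 0.68]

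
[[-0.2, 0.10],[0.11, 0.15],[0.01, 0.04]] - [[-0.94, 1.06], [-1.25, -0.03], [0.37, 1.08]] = [[0.74,  -0.96],[1.36,  0.18],[-0.36,  -1.04]]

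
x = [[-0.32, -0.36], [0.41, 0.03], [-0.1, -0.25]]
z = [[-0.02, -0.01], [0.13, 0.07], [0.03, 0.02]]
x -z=[[-0.30,-0.35], [0.28,-0.04], [-0.13,-0.27]]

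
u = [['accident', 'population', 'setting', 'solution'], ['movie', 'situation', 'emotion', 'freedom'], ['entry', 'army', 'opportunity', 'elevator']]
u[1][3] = 'freedom'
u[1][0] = 'movie'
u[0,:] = ['accident', 'population', 'setting', 'solution']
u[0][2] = 'setting'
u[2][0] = 'entry'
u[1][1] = 'situation'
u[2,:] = ['entry', 'army', 'opportunity', 'elevator']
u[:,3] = ['solution', 'freedom', 'elevator']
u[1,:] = ['movie', 'situation', 'emotion', 'freedom']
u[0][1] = 'population'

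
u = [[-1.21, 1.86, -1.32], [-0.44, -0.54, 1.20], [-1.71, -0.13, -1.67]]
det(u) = -5.32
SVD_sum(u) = [[-1.36, 1.04, -1.7],  [0.47, -0.36, 0.59],  [-1.18, 0.90, -1.47]] + [[0.44,  0.66,  0.05], [-0.34,  -0.51,  -0.04], [-0.64,  -0.97,  -0.08]] + [[-0.29, 0.16, 0.33], [-0.57, 0.33, 0.65], [0.1, -0.06, -0.12]]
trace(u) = -3.42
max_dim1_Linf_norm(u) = 1.86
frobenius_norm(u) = 3.78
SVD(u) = [[-0.73, 0.52, -0.44], [0.25, -0.4, -0.88], [-0.63, -0.76, 0.16]] @ diag([3.2956763891931526, 1.533515797496524, 1.052637846813129]) @ [[0.56, -0.43, 0.71], [0.55, 0.83, 0.07], [0.62, -0.35, -0.71]]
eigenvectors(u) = [[-0.67+0.00j, 0.06-0.59j, 0.06+0.59j], [0.21+0.00j, (0.62+0j), (0.62-0j)], [-0.72+0.00j, 0.25+0.44j, 0.25-0.44j]]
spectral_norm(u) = 3.30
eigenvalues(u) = [(-3.22+0j), (-0.1+1.28j), (-0.1-1.28j)]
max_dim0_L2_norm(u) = 2.44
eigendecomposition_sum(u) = [[-1.22+0.00j,  0.77+0.00j,  -1.63-0.00j], [0.39-0.00j,  (-0.24-0j),  (0.52+0j)], [-1.31+0.00j,  (0.83+0j),  -1.76-0.00j]] + [[0.01+0.40j,0.55+0.20j,0.16-0.31j], [(-0.41+0.05j),-0.15+0.58j,0.34+0.13j], [-0.20-0.28j,-0.48+0.13j,(0.04+0.3j)]] + [[0.01-0.40j, (0.55-0.2j), (0.16+0.31j)], [-0.41-0.05j, (-0.15-0.58j), 0.34-0.13j], [-0.20+0.28j, (-0.48-0.13j), 0.04-0.30j]]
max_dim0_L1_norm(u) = 4.19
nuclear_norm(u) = 5.88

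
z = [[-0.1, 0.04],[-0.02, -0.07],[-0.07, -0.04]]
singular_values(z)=[0.12, 0.09]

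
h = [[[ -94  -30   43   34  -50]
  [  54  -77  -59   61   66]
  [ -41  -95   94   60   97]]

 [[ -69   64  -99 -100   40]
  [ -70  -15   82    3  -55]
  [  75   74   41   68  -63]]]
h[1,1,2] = 82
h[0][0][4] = -50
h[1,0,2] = -99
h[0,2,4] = 97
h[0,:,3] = [34, 61, 60]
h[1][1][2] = 82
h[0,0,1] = -30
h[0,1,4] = 66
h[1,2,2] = 41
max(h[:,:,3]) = 68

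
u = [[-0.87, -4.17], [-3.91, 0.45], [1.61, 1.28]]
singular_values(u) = [4.78, 3.87]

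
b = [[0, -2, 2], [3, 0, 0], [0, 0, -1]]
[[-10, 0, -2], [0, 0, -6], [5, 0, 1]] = b @ [[0, 0, -2], [0, 0, 0], [-5, 0, -1]]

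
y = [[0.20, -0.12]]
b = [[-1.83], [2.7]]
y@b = [[-0.69]]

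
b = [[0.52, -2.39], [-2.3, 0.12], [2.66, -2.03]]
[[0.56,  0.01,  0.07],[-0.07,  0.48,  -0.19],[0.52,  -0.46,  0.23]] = b @ [[0.02, -0.21, 0.08],[-0.23, -0.05, -0.01]]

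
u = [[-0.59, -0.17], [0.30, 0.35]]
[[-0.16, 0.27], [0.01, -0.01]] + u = [[-0.75, 0.1], [0.31, 0.34]]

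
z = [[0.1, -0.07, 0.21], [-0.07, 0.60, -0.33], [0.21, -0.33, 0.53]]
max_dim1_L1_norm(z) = 1.07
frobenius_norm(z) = 0.98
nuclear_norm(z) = 1.23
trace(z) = 1.23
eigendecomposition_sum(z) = [[0.05, -0.15, 0.14], [-0.15, 0.46, -0.45], [0.14, -0.45, 0.43]] + [[0.00, -0.0, -0.00], [-0.0, 0.00, 0.00], [-0.00, 0.00, 0.0]] + [[0.05,0.08,0.07], [0.08,0.14,0.12], [0.07,0.12,0.1]]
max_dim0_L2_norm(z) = 0.69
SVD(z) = [[-0.23, -0.41, -0.88], [0.7, -0.70, 0.14], [-0.68, -0.59, 0.44]] @ diag([0.9417662052584503, 0.2823866598236362, 0.00584713491791345]) @ [[-0.23,0.70,-0.68], [-0.41,-0.7,-0.59], [-0.88,0.14,0.44]]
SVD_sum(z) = [[0.05, -0.15, 0.14], [-0.15, 0.46, -0.45], [0.14, -0.45, 0.43]] + [[0.05, 0.08, 0.07], [0.08, 0.14, 0.12], [0.07, 0.12, 0.1]] + [[0.00, -0.0, -0.00], [-0.00, 0.0, 0.0], [-0.0, 0.0, 0.0]]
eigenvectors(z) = [[-0.23, 0.88, 0.41], [0.7, -0.14, 0.70], [-0.68, -0.44, 0.59]]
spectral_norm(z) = 0.94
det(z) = 0.00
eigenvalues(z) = [0.94, 0.01, 0.28]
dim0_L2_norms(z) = [0.24, 0.69, 0.66]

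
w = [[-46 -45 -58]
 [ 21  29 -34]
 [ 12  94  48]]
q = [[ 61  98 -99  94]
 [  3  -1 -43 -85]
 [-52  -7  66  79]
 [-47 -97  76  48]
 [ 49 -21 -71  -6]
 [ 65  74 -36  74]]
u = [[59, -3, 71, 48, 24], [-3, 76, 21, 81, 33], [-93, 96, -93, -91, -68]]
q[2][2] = 66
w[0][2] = -58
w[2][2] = 48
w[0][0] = -46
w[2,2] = 48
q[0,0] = 61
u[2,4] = -68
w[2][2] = 48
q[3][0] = -47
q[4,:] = [49, -21, -71, -6]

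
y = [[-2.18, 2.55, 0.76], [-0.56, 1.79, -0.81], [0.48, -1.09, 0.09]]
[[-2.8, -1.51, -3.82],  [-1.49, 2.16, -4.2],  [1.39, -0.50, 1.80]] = y@[[-2.2, 0.98, 1.98],[-2.4, 0.75, -0.57],[-1.94, -1.69, 2.56]]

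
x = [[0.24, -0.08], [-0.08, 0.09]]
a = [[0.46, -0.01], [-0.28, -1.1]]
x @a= [[0.13,  0.09],[-0.06,  -0.10]]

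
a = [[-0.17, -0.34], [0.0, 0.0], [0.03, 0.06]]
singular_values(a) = [0.39, 0.0]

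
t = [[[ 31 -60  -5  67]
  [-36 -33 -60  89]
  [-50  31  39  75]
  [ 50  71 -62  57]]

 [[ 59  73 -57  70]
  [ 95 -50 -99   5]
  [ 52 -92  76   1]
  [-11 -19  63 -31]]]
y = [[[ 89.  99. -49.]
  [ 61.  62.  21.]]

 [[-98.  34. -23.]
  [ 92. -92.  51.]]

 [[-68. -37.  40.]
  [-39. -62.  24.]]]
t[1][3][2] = 63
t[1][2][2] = 76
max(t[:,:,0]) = 95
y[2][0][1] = -37.0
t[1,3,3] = -31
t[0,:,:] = [[31, -60, -5, 67], [-36, -33, -60, 89], [-50, 31, 39, 75], [50, 71, -62, 57]]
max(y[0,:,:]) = 99.0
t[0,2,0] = -50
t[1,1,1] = -50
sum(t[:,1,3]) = 94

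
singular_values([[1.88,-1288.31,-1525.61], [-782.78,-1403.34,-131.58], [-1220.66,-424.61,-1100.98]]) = [2686.98, 1101.4, 1017.92]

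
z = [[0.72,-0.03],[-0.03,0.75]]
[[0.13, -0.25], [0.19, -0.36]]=z @ [[0.19,  -0.37], [0.26,  -0.50]]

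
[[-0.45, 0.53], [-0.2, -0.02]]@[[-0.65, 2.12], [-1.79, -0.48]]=[[-0.66, -1.21], [0.17, -0.41]]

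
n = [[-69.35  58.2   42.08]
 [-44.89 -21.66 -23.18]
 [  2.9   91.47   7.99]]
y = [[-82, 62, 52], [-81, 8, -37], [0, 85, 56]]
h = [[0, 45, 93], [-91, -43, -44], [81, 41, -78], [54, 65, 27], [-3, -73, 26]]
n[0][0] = -69.35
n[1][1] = -21.66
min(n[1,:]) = -44.89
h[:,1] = [45, -43, 41, 65, -73]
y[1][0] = -81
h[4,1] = -73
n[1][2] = -23.18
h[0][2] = 93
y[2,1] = 85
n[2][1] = 91.47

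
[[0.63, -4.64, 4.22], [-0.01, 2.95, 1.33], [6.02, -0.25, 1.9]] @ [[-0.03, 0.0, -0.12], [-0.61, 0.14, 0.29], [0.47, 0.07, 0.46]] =[[4.79, -0.35, 0.52], [-1.17, 0.51, 1.47], [0.86, 0.10, 0.08]]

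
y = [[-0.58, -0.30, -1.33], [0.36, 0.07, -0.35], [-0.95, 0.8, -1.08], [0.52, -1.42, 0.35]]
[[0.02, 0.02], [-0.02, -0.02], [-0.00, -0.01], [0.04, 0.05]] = y @ [[-0.04, -0.04],  [-0.04, -0.05],  [0.01, 0.01]]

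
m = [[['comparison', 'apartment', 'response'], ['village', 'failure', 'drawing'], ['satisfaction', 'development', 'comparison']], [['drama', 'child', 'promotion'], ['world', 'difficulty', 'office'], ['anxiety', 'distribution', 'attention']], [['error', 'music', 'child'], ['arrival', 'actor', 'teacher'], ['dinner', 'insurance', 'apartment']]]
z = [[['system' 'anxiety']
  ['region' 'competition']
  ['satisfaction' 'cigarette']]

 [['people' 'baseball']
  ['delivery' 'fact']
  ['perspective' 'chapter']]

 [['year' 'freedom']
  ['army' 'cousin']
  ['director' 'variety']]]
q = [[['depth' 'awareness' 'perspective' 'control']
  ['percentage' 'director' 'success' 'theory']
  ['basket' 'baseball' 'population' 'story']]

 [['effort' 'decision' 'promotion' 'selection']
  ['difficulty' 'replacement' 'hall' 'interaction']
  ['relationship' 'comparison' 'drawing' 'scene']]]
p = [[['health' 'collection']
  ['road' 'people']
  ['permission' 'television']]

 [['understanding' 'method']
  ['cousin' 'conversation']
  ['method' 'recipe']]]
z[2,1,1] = 'cousin'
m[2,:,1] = ['music', 'actor', 'insurance']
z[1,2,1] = 'chapter'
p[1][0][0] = 'understanding'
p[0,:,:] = [['health', 'collection'], ['road', 'people'], ['permission', 'television']]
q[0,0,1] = 'awareness'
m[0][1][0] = 'village'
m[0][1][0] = 'village'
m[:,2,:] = [['satisfaction', 'development', 'comparison'], ['anxiety', 'distribution', 'attention'], ['dinner', 'insurance', 'apartment']]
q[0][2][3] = 'story'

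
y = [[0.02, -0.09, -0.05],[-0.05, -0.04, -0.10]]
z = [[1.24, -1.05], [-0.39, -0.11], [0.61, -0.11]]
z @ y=[[0.08,-0.07,0.04],[-0.0,0.04,0.03],[0.02,-0.05,-0.02]]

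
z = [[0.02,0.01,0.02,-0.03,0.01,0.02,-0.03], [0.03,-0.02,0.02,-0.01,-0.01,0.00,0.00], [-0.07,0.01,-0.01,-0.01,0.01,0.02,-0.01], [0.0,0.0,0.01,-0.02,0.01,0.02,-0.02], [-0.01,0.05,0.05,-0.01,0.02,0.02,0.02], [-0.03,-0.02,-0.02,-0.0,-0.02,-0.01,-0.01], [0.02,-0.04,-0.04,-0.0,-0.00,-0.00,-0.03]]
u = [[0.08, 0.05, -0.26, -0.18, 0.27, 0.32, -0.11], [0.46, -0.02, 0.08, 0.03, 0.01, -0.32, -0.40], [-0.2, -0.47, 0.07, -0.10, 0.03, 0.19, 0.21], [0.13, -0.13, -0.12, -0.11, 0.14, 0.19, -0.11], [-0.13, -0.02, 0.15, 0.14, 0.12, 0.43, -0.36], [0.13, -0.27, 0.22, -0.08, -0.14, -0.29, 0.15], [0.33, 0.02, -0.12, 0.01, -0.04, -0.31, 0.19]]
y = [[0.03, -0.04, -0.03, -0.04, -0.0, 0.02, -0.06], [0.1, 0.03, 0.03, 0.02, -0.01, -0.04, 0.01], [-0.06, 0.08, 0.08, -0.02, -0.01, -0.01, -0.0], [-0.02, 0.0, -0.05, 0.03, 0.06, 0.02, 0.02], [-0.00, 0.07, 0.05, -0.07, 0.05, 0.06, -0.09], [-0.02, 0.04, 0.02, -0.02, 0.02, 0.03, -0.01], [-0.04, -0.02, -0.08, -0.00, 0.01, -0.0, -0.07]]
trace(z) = -0.05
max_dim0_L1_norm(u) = 2.05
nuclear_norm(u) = 3.11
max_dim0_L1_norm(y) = 0.34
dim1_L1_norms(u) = [1.27, 1.32, 1.27, 0.93, 1.35, 1.28, 1.02]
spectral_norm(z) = 0.11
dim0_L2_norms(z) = [0.09, 0.07, 0.07, 0.04, 0.03, 0.04, 0.05]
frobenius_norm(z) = 0.16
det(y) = 0.00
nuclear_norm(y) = 0.65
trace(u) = 0.04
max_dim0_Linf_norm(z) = 0.07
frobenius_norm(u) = 1.48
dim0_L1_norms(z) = [0.18, 0.15, 0.17, 0.08, 0.08, 0.09, 0.12]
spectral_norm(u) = 0.97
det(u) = 0.00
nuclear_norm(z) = 0.31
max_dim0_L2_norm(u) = 0.8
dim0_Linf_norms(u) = [0.46, 0.47, 0.26, 0.18, 0.27, 0.43, 0.4]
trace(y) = 0.18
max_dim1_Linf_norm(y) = 0.1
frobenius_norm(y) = 0.30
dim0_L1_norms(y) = [0.27, 0.28, 0.34, 0.2, 0.16, 0.18, 0.26]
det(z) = -0.00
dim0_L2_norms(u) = [0.65, 0.56, 0.42, 0.29, 0.36, 0.8, 0.65]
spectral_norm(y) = 0.19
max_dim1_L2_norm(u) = 0.69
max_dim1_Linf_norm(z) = 0.07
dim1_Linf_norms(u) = [0.32, 0.46, 0.47, 0.19, 0.43, 0.29, 0.33]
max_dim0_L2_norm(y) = 0.14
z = u @ y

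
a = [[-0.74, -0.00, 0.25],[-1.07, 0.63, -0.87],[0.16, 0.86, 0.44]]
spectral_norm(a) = 1.57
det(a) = -1.01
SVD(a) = [[-0.29, -0.01, -0.96], [-0.96, 0.01, 0.29], [0.01, 1.00, -0.01]] @ diag([1.5734167781297113, 0.9791352484396991, 0.6582201816739182]) @ [[0.79, -0.38, 0.48], [0.15, 0.89, 0.44], [0.59, 0.27, -0.76]]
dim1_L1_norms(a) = [0.99, 2.57, 1.46]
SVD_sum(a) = [[-0.37, 0.17, -0.22], [-1.19, 0.57, -0.73], [0.01, -0.01, 0.01]] + [[-0.00,  -0.0,  -0.00], [0.00,  0.01,  0.0], [0.15,  0.87,  0.43]] + [[-0.37,-0.17,0.48], [0.12,0.05,-0.15], [-0.0,-0.00,0.00]]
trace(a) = 0.33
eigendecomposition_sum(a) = [[(-0.77-0j), (-0.06+0j), (0.11-0j)], [(-0.36-0j), (-0.03+0j), 0.05-0.00j], [(0.34+0j), 0.03-0.00j, -0.05+0.00j]] + [[(0.02+0.05j),(0.03-0.07j),(0.07+0.04j)], [(-0.35-0.05j),0.33+0.42j,(-0.46+0.33j)], [-0.09+0.31j,0.42-0.25j,0.24+0.46j]] + [[0.02-0.05j,0.03+0.07j,0.07-0.04j], [-0.35+0.05j,(0.33-0.42j),-0.46-0.33j], [(-0.09-0.31j),0.42+0.25j,(0.24-0.46j)]]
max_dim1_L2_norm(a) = 1.52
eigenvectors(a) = [[0.84+0.00j, 0.05+0.09j, 0.05-0.09j], [0.39+0.00j, (-0.73+0j), (-0.73-0j)], [-0.37+0.00j, -0.09+0.66j, -0.09-0.66j]]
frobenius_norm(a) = 1.97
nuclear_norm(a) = 3.21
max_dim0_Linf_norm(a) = 1.07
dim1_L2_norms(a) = [0.78, 1.52, 0.98]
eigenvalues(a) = [(-0.85+0j), (0.59+0.92j), (0.59-0.92j)]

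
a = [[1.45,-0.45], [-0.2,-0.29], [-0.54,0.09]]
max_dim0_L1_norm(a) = 2.19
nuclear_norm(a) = 1.96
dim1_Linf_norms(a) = [1.45, 0.29, 0.54]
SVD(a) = [[-0.94,-0.13], [0.07,-0.98], [0.34,-0.17]] @ diag([1.6163331604447946, 0.3409796393430883]) @ [[-0.96,  0.27],[0.27,  0.96]]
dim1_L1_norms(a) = [1.9, 0.49, 0.63]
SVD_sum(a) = [[1.46, -0.41],[-0.11, 0.03],[-0.52, 0.15]] + [[-0.01, -0.04], [-0.09, -0.32], [-0.02, -0.06]]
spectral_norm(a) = 1.62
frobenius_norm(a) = 1.65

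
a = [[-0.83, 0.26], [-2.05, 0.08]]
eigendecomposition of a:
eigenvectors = [[(-0.21+0.26j), (-0.21-0.26j)], [-0.94+0.00j, -0.94-0.00j]]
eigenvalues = [(-0.37+0.57j), (-0.37-0.57j)]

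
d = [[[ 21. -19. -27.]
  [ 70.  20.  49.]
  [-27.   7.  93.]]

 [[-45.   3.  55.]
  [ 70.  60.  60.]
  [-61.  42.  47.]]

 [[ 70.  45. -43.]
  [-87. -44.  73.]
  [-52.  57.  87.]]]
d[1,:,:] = [[-45.0, 3.0, 55.0], [70.0, 60.0, 60.0], [-61.0, 42.0, 47.0]]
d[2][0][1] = 45.0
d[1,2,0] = -61.0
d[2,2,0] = -52.0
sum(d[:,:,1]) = 171.0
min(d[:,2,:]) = -61.0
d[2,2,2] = 87.0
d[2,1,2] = 73.0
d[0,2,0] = -27.0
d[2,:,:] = [[70.0, 45.0, -43.0], [-87.0, -44.0, 73.0], [-52.0, 57.0, 87.0]]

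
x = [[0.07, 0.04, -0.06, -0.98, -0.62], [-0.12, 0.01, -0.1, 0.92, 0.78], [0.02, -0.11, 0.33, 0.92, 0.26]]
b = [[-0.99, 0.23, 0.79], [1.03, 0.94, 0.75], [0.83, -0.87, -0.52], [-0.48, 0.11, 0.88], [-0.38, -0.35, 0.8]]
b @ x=[[-0.08, -0.12, 0.30, 1.91, 1.0],[-0.03, -0.03, 0.09, 0.55, 0.29],[0.15, 0.08, -0.13, -2.09, -1.33],[-0.03, -0.11, 0.31, 1.38, 0.61],[0.03, -0.11, 0.32, 0.79, 0.17]]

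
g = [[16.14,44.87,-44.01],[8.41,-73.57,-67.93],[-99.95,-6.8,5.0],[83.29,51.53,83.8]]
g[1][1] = -73.57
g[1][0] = 8.41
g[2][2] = 5.0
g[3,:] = [83.29, 51.53, 83.8]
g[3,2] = 83.8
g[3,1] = 51.53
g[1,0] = 8.41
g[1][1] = -73.57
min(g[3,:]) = 51.53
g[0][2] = -44.01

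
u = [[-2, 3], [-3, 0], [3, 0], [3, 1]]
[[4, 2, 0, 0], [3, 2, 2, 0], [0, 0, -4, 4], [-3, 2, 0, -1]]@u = [[-14, 12], [-6, 9], [0, 4], [-3, -10]]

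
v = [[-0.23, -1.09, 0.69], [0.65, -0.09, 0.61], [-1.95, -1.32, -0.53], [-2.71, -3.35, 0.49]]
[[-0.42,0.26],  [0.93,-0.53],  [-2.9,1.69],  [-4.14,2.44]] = v@[[0.63,-0.35], [0.87,-0.53], [0.98,-0.58]]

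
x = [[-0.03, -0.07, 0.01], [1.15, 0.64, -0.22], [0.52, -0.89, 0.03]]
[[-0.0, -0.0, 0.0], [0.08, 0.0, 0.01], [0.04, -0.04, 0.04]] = x@[[0.06,-0.02,0.03],[-0.01,0.03,-0.03],[-0.06,-0.02,0.03]]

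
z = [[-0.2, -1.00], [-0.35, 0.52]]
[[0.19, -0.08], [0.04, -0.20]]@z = [[-0.01,-0.23],[0.06,-0.14]]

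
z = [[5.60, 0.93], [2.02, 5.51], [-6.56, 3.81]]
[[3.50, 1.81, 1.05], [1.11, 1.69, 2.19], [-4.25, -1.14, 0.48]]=z @ [[0.63, 0.29, 0.13], [-0.03, 0.2, 0.35]]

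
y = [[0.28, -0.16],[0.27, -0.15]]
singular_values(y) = [0.45, 0.0]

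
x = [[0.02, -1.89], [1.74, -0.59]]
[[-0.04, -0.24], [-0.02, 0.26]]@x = [[-0.42,0.22], [0.45,-0.12]]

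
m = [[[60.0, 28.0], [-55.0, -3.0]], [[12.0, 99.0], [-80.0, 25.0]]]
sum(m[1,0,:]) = 111.0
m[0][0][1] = 28.0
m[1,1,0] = -80.0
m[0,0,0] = 60.0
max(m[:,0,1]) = 99.0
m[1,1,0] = -80.0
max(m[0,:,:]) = 60.0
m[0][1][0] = -55.0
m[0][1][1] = -3.0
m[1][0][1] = 99.0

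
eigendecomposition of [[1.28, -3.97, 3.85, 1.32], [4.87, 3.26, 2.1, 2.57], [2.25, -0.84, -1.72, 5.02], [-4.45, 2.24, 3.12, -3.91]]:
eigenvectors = [[(-0.13+0j), (-0.68+0j), (-0.68-0j), -0.40+0.00j], [(0.1+0j), 0.04+0.58j, (0.04-0.58j), 0.66+0.00j], [(0.66+0j), -0.15-0.16j, -0.15+0.16j, 0.27+0.00j], [-0.73+0.00j, 0.36-0.15j, (0.36+0.15j), (0.57+0j)]]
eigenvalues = [(-7.83+0j), (1.69+4.56j), (1.69-4.56j), (3.37+0j)]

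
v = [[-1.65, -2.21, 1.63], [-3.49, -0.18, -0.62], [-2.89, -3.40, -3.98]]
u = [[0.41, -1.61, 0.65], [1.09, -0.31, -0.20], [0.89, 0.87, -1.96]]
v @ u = [[-1.63, 4.76, -3.83], [-2.18, 5.14, -1.02], [-8.43, 2.24, 6.60]]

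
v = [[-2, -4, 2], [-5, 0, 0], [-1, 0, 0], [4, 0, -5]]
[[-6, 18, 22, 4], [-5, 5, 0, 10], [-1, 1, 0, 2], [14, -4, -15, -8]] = v @ [[1, -1, 0, -2], [0, -4, -4, 0], [-2, 0, 3, 0]]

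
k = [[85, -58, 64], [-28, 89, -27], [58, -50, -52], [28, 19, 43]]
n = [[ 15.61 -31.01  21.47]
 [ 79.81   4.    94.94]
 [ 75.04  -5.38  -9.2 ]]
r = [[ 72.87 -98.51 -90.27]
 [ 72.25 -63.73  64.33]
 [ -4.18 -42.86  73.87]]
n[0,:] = [15.61, -31.01, 21.47]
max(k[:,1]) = 89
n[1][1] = 4.0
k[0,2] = 64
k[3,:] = [28, 19, 43]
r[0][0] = 72.87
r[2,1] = -42.86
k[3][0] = 28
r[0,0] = 72.87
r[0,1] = -98.51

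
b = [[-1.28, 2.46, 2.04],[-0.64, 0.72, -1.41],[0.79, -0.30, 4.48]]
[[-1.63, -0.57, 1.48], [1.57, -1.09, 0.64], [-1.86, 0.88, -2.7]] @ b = [[3.62, -4.86, 4.11], [-0.81, 2.89, 7.61], [-0.32, -3.13, -17.13]]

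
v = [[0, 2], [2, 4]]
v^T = [[0, 2], [2, 4]]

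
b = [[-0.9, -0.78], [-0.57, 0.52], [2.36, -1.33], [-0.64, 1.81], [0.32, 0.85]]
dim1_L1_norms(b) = [1.68, 1.09, 3.69, 2.45, 1.17]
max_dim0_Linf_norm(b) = 2.36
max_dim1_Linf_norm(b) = 2.36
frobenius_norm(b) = 3.72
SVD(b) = [[-0.04, 0.65], [-0.24, 0.0], [0.81, -0.34], [-0.52, -0.49], [-0.11, -0.46]] @ diag([3.2499554884174446, 1.8167524111186235]) @ [[0.73, -0.68], [-0.68, -0.73]]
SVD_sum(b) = [[-0.1, 0.09], [-0.57, 0.52], [1.94, -1.79], [-1.25, 1.15], [-0.25, 0.23]] + [[-0.80,-0.87], [-0.00,-0.00], [0.42,0.46], [0.61,0.66], [0.57,0.62]]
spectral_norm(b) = 3.25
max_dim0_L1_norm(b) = 5.29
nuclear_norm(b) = 5.07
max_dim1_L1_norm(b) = 3.69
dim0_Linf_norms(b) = [2.36, 1.81]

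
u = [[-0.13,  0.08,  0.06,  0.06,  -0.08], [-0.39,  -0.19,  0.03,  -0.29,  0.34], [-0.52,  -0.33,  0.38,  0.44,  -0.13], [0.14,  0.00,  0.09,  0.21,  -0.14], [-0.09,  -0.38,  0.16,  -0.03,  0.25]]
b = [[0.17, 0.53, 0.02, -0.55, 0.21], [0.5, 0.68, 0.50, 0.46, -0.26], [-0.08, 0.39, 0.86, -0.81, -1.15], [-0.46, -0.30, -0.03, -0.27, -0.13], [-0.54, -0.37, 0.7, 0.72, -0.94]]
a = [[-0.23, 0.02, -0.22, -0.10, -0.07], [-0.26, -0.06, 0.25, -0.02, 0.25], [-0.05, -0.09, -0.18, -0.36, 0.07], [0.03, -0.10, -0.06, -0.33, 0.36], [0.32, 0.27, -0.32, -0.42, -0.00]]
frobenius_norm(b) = 2.74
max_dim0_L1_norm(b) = 2.81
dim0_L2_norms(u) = [0.68, 0.54, 0.43, 0.57, 0.47]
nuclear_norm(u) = 2.04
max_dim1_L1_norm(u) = 1.8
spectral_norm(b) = 1.96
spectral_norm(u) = 0.93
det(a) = -0.00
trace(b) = 0.50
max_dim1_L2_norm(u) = 0.86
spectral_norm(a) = 0.82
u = b @ a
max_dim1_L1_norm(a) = 1.33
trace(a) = -0.80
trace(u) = 0.52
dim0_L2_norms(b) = [0.89, 1.06, 1.22, 1.33, 1.53]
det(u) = 0.00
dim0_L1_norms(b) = [1.75, 2.27, 2.11, 2.81, 2.69]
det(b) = -0.01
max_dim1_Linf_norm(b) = 1.15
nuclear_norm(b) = 4.87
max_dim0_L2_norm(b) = 1.53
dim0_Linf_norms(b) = [0.54, 0.68, 0.86, 0.81, 1.15]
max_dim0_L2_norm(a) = 0.65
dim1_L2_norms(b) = [0.81, 1.11, 1.7, 0.63, 1.52]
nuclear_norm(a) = 2.05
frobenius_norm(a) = 1.09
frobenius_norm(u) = 1.22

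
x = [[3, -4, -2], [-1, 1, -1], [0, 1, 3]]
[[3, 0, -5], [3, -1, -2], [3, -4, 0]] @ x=[[9, -17, -21], [10, -15, -11], [13, -16, -2]]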